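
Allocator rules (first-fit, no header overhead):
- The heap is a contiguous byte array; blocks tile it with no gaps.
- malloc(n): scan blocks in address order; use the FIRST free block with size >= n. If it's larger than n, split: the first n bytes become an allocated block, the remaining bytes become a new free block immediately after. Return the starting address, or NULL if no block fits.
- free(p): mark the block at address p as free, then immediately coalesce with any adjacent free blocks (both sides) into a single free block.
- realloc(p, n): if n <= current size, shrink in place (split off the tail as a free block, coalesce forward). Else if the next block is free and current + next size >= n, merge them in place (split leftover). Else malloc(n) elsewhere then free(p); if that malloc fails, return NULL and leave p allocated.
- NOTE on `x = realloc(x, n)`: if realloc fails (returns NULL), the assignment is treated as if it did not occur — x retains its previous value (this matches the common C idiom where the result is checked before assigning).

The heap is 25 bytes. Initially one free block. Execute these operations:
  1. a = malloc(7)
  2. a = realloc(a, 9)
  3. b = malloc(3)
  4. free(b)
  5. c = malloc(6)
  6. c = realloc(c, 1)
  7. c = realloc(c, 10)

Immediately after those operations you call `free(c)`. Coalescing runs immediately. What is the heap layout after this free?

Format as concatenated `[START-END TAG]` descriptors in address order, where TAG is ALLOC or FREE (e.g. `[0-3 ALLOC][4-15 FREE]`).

Answer: [0-8 ALLOC][9-24 FREE]

Derivation:
Op 1: a = malloc(7) -> a = 0; heap: [0-6 ALLOC][7-24 FREE]
Op 2: a = realloc(a, 9) -> a = 0; heap: [0-8 ALLOC][9-24 FREE]
Op 3: b = malloc(3) -> b = 9; heap: [0-8 ALLOC][9-11 ALLOC][12-24 FREE]
Op 4: free(b) -> (freed b); heap: [0-8 ALLOC][9-24 FREE]
Op 5: c = malloc(6) -> c = 9; heap: [0-8 ALLOC][9-14 ALLOC][15-24 FREE]
Op 6: c = realloc(c, 1) -> c = 9; heap: [0-8 ALLOC][9-9 ALLOC][10-24 FREE]
Op 7: c = realloc(c, 10) -> c = 9; heap: [0-8 ALLOC][9-18 ALLOC][19-24 FREE]
free(c): c = 9 -> block [9-18 ALLOC]; mark free, coalesce with adjacent free neighbors -> [0-8 ALLOC][9-24 FREE]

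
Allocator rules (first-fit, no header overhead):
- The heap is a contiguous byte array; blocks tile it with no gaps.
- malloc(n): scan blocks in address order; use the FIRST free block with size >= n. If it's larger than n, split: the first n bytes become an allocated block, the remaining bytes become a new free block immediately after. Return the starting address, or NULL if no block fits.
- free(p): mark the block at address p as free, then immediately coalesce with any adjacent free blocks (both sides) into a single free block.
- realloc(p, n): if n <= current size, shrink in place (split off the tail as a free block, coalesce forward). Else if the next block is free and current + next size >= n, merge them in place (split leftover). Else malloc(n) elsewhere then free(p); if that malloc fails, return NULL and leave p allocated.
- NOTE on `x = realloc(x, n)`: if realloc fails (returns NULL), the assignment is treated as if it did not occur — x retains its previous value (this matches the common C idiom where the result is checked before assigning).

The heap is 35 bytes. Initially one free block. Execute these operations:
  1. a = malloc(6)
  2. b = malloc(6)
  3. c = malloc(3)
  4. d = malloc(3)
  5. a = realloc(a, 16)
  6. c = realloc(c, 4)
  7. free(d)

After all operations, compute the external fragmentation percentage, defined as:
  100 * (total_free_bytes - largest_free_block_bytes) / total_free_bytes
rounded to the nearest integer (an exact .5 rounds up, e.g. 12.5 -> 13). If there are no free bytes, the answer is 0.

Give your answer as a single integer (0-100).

Op 1: a = malloc(6) -> a = 0; heap: [0-5 ALLOC][6-34 FREE]
Op 2: b = malloc(6) -> b = 6; heap: [0-5 ALLOC][6-11 ALLOC][12-34 FREE]
Op 3: c = malloc(3) -> c = 12; heap: [0-5 ALLOC][6-11 ALLOC][12-14 ALLOC][15-34 FREE]
Op 4: d = malloc(3) -> d = 15; heap: [0-5 ALLOC][6-11 ALLOC][12-14 ALLOC][15-17 ALLOC][18-34 FREE]
Op 5: a = realloc(a, 16) -> a = 18; heap: [0-5 FREE][6-11 ALLOC][12-14 ALLOC][15-17 ALLOC][18-33 ALLOC][34-34 FREE]
Op 6: c = realloc(c, 4) -> c = 0; heap: [0-3 ALLOC][4-5 FREE][6-11 ALLOC][12-14 FREE][15-17 ALLOC][18-33 ALLOC][34-34 FREE]
Op 7: free(d) -> (freed d); heap: [0-3 ALLOC][4-5 FREE][6-11 ALLOC][12-17 FREE][18-33 ALLOC][34-34 FREE]
Free blocks: [2 6 1] total_free=9 largest=6 -> 100*(9-6)/9 = 300/9 ≈ 33.333 -> rounds to 33

Answer: 33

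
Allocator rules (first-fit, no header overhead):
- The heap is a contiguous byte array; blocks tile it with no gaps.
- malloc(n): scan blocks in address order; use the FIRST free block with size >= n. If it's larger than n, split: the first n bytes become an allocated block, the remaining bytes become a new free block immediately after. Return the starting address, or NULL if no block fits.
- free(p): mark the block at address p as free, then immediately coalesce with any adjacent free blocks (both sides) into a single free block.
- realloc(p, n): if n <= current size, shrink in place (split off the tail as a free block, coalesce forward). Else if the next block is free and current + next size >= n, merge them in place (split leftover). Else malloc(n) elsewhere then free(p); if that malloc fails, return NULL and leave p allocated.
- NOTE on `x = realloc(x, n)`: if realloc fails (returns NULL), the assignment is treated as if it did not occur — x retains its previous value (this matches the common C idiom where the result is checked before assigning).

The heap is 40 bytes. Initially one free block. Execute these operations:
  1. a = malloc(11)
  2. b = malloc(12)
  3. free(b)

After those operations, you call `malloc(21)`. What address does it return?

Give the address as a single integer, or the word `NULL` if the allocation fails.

Answer: 11

Derivation:
Op 1: a = malloc(11) -> a = 0; heap: [0-10 ALLOC][11-39 FREE]
Op 2: b = malloc(12) -> b = 11; heap: [0-10 ALLOC][11-22 ALLOC][23-39 FREE]
Op 3: free(b) -> (freed b); heap: [0-10 ALLOC][11-39 FREE]
malloc(21): first-fit scan over [0-10 ALLOC][11-39 FREE] -> 11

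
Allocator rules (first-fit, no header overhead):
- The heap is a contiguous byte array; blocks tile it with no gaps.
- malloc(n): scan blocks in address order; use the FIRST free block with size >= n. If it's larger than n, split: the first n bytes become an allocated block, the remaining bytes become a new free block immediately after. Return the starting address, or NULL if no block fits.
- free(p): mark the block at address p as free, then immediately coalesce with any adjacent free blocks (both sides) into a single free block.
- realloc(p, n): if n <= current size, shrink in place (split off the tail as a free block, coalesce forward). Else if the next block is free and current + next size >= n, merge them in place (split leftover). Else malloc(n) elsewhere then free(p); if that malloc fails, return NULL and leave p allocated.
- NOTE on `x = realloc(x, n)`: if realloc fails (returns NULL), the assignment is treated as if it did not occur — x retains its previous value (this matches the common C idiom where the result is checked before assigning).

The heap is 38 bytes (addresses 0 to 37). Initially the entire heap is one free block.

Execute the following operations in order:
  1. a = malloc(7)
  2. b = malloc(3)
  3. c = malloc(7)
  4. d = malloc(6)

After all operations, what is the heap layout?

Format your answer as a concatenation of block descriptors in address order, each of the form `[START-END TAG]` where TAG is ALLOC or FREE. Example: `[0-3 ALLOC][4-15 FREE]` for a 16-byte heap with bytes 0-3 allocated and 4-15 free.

Answer: [0-6 ALLOC][7-9 ALLOC][10-16 ALLOC][17-22 ALLOC][23-37 FREE]

Derivation:
Op 1: a = malloc(7) -> a = 0; heap: [0-6 ALLOC][7-37 FREE]
Op 2: b = malloc(3) -> b = 7; heap: [0-6 ALLOC][7-9 ALLOC][10-37 FREE]
Op 3: c = malloc(7) -> c = 10; heap: [0-6 ALLOC][7-9 ALLOC][10-16 ALLOC][17-37 FREE]
Op 4: d = malloc(6) -> d = 17; heap: [0-6 ALLOC][7-9 ALLOC][10-16 ALLOC][17-22 ALLOC][23-37 FREE]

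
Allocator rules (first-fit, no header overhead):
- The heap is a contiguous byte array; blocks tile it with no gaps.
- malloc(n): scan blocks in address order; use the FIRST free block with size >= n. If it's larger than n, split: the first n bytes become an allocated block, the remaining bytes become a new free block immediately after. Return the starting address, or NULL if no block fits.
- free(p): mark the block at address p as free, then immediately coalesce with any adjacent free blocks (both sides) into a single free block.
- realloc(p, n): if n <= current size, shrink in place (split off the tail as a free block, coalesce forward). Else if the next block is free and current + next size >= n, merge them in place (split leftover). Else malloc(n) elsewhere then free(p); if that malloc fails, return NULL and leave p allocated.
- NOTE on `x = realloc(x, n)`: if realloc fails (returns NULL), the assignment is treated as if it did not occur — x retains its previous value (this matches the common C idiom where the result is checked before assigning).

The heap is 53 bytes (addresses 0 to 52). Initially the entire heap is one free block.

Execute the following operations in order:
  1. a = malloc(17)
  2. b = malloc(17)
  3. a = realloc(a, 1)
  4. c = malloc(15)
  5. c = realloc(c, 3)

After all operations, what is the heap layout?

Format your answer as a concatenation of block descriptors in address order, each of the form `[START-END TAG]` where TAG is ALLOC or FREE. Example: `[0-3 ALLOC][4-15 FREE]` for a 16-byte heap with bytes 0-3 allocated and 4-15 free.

Answer: [0-0 ALLOC][1-3 ALLOC][4-16 FREE][17-33 ALLOC][34-52 FREE]

Derivation:
Op 1: a = malloc(17) -> a = 0; heap: [0-16 ALLOC][17-52 FREE]
Op 2: b = malloc(17) -> b = 17; heap: [0-16 ALLOC][17-33 ALLOC][34-52 FREE]
Op 3: a = realloc(a, 1) -> a = 0; heap: [0-0 ALLOC][1-16 FREE][17-33 ALLOC][34-52 FREE]
Op 4: c = malloc(15) -> c = 1; heap: [0-0 ALLOC][1-15 ALLOC][16-16 FREE][17-33 ALLOC][34-52 FREE]
Op 5: c = realloc(c, 3) -> c = 1; heap: [0-0 ALLOC][1-3 ALLOC][4-16 FREE][17-33 ALLOC][34-52 FREE]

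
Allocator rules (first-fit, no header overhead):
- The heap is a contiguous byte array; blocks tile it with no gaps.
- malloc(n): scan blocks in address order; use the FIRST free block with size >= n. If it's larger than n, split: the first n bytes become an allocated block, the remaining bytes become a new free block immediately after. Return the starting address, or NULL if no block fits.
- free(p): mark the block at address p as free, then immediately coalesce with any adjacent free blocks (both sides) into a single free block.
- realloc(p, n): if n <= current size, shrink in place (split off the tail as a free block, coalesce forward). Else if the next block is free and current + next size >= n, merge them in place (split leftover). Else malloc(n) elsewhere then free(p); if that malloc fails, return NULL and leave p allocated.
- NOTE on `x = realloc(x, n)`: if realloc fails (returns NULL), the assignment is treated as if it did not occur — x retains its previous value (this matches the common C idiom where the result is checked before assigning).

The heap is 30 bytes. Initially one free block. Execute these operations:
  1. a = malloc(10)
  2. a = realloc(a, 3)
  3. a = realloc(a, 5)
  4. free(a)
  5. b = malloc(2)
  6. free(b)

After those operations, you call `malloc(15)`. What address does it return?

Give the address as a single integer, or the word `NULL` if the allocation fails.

Op 1: a = malloc(10) -> a = 0; heap: [0-9 ALLOC][10-29 FREE]
Op 2: a = realloc(a, 3) -> a = 0; heap: [0-2 ALLOC][3-29 FREE]
Op 3: a = realloc(a, 5) -> a = 0; heap: [0-4 ALLOC][5-29 FREE]
Op 4: free(a) -> (freed a); heap: [0-29 FREE]
Op 5: b = malloc(2) -> b = 0; heap: [0-1 ALLOC][2-29 FREE]
Op 6: free(b) -> (freed b); heap: [0-29 FREE]
malloc(15): first-fit scan over [0-29 FREE] -> 0

Answer: 0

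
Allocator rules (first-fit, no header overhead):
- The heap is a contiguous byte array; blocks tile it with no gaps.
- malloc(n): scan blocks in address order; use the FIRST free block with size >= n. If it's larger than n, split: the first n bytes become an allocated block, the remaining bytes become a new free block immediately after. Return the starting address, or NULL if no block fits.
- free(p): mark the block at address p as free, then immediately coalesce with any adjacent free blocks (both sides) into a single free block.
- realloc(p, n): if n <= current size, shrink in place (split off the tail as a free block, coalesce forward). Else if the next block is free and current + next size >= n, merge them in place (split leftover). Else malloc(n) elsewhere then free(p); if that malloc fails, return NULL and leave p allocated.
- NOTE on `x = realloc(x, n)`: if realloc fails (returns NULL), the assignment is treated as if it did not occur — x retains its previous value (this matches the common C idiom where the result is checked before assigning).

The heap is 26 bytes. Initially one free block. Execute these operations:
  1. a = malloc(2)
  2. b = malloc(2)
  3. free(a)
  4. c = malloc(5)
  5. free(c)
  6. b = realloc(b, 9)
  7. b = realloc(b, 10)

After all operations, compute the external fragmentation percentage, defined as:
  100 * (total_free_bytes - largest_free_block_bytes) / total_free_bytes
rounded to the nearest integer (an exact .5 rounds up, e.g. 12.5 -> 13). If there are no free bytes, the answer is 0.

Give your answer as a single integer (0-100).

Answer: 13

Derivation:
Op 1: a = malloc(2) -> a = 0; heap: [0-1 ALLOC][2-25 FREE]
Op 2: b = malloc(2) -> b = 2; heap: [0-1 ALLOC][2-3 ALLOC][4-25 FREE]
Op 3: free(a) -> (freed a); heap: [0-1 FREE][2-3 ALLOC][4-25 FREE]
Op 4: c = malloc(5) -> c = 4; heap: [0-1 FREE][2-3 ALLOC][4-8 ALLOC][9-25 FREE]
Op 5: free(c) -> (freed c); heap: [0-1 FREE][2-3 ALLOC][4-25 FREE]
Op 6: b = realloc(b, 9) -> b = 2; heap: [0-1 FREE][2-10 ALLOC][11-25 FREE]
Op 7: b = realloc(b, 10) -> b = 2; heap: [0-1 FREE][2-11 ALLOC][12-25 FREE]
Free blocks: [2 14] total_free=16 largest=14 -> 100*(16-14)/16 = 200/16 = 12.5 -> rounds to 13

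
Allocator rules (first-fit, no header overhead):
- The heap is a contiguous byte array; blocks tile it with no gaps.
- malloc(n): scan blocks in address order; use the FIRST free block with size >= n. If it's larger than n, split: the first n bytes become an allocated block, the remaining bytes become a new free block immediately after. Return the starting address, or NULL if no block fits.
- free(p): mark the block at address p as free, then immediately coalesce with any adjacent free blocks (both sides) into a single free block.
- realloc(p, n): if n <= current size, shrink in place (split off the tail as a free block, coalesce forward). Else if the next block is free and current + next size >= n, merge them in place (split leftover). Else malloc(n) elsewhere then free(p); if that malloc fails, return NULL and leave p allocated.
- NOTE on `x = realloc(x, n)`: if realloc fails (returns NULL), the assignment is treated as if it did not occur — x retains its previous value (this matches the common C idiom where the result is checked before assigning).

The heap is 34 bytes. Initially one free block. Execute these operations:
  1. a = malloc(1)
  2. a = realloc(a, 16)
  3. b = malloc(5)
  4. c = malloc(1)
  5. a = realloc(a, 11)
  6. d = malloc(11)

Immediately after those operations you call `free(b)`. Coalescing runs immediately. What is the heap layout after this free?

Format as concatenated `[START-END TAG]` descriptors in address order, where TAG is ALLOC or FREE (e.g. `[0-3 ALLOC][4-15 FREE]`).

Answer: [0-10 ALLOC][11-20 FREE][21-21 ALLOC][22-32 ALLOC][33-33 FREE]

Derivation:
Op 1: a = malloc(1) -> a = 0; heap: [0-0 ALLOC][1-33 FREE]
Op 2: a = realloc(a, 16) -> a = 0; heap: [0-15 ALLOC][16-33 FREE]
Op 3: b = malloc(5) -> b = 16; heap: [0-15 ALLOC][16-20 ALLOC][21-33 FREE]
Op 4: c = malloc(1) -> c = 21; heap: [0-15 ALLOC][16-20 ALLOC][21-21 ALLOC][22-33 FREE]
Op 5: a = realloc(a, 11) -> a = 0; heap: [0-10 ALLOC][11-15 FREE][16-20 ALLOC][21-21 ALLOC][22-33 FREE]
Op 6: d = malloc(11) -> d = 22; heap: [0-10 ALLOC][11-15 FREE][16-20 ALLOC][21-21 ALLOC][22-32 ALLOC][33-33 FREE]
free(b): b = 16 -> block [16-20 ALLOC]; mark free, coalesce with adjacent free neighbors -> [0-10 ALLOC][11-20 FREE][21-21 ALLOC][22-32 ALLOC][33-33 FREE]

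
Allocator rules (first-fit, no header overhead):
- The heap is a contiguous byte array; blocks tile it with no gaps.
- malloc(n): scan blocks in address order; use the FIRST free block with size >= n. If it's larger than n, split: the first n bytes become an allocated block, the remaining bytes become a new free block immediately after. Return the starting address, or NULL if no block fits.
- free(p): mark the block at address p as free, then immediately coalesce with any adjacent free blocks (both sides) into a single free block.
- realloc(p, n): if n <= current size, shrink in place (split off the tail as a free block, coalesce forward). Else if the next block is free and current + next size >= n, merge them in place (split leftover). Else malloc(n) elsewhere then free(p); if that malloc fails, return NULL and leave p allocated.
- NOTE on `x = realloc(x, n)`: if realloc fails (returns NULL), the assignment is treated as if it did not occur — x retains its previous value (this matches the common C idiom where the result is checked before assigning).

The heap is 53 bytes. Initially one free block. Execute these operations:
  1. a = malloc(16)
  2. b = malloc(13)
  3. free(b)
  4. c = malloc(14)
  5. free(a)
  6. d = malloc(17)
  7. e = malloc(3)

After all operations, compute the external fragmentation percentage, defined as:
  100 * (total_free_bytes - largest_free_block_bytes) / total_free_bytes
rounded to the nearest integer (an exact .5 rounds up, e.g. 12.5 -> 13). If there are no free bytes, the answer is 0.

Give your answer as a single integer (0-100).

Answer: 32

Derivation:
Op 1: a = malloc(16) -> a = 0; heap: [0-15 ALLOC][16-52 FREE]
Op 2: b = malloc(13) -> b = 16; heap: [0-15 ALLOC][16-28 ALLOC][29-52 FREE]
Op 3: free(b) -> (freed b); heap: [0-15 ALLOC][16-52 FREE]
Op 4: c = malloc(14) -> c = 16; heap: [0-15 ALLOC][16-29 ALLOC][30-52 FREE]
Op 5: free(a) -> (freed a); heap: [0-15 FREE][16-29 ALLOC][30-52 FREE]
Op 6: d = malloc(17) -> d = 30; heap: [0-15 FREE][16-29 ALLOC][30-46 ALLOC][47-52 FREE]
Op 7: e = malloc(3) -> e = 0; heap: [0-2 ALLOC][3-15 FREE][16-29 ALLOC][30-46 ALLOC][47-52 FREE]
Free blocks: [13 6] total_free=19 largest=13 -> 100*(19-13)/19 = 600/19 ≈ 31.579 -> rounds to 32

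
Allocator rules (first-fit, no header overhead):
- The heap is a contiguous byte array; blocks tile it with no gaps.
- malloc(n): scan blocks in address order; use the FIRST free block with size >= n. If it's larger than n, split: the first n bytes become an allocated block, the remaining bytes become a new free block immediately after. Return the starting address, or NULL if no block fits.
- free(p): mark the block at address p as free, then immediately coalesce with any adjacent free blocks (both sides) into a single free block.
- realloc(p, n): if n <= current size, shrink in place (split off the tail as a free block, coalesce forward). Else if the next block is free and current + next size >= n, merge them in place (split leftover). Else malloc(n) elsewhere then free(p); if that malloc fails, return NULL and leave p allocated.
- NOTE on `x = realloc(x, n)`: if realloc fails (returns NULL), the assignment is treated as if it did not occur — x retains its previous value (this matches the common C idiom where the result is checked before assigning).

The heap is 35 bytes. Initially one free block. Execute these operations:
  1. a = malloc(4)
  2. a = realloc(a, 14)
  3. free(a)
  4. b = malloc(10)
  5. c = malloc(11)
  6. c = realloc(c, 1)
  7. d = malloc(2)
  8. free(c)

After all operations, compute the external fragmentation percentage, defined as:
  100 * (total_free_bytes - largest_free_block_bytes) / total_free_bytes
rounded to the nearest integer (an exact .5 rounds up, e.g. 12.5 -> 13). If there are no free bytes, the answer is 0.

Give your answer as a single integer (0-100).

Answer: 4

Derivation:
Op 1: a = malloc(4) -> a = 0; heap: [0-3 ALLOC][4-34 FREE]
Op 2: a = realloc(a, 14) -> a = 0; heap: [0-13 ALLOC][14-34 FREE]
Op 3: free(a) -> (freed a); heap: [0-34 FREE]
Op 4: b = malloc(10) -> b = 0; heap: [0-9 ALLOC][10-34 FREE]
Op 5: c = malloc(11) -> c = 10; heap: [0-9 ALLOC][10-20 ALLOC][21-34 FREE]
Op 6: c = realloc(c, 1) -> c = 10; heap: [0-9 ALLOC][10-10 ALLOC][11-34 FREE]
Op 7: d = malloc(2) -> d = 11; heap: [0-9 ALLOC][10-10 ALLOC][11-12 ALLOC][13-34 FREE]
Op 8: free(c) -> (freed c); heap: [0-9 ALLOC][10-10 FREE][11-12 ALLOC][13-34 FREE]
Free blocks: [1 22] total_free=23 largest=22 -> 100*(23-22)/23 = 100/23 ≈ 4.348 -> rounds to 4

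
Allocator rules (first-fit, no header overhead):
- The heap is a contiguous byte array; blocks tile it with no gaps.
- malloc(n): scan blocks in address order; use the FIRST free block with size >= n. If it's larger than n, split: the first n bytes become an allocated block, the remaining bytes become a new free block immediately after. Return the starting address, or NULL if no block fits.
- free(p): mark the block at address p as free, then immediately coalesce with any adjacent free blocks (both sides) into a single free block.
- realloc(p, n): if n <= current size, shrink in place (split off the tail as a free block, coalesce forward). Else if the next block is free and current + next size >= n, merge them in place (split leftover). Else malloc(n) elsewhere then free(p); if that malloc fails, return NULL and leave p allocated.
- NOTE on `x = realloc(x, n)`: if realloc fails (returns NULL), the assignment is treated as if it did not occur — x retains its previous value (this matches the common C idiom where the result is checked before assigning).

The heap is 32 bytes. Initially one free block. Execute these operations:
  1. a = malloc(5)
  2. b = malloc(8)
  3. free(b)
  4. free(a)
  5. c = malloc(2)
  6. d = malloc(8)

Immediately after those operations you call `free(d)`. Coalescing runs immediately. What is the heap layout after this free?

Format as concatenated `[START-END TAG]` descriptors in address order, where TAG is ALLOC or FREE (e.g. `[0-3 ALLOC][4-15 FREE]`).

Op 1: a = malloc(5) -> a = 0; heap: [0-4 ALLOC][5-31 FREE]
Op 2: b = malloc(8) -> b = 5; heap: [0-4 ALLOC][5-12 ALLOC][13-31 FREE]
Op 3: free(b) -> (freed b); heap: [0-4 ALLOC][5-31 FREE]
Op 4: free(a) -> (freed a); heap: [0-31 FREE]
Op 5: c = malloc(2) -> c = 0; heap: [0-1 ALLOC][2-31 FREE]
Op 6: d = malloc(8) -> d = 2; heap: [0-1 ALLOC][2-9 ALLOC][10-31 FREE]
free(d): d = 2 -> block [2-9 ALLOC]; mark free, coalesce with adjacent free neighbors -> [0-1 ALLOC][2-31 FREE]

Answer: [0-1 ALLOC][2-31 FREE]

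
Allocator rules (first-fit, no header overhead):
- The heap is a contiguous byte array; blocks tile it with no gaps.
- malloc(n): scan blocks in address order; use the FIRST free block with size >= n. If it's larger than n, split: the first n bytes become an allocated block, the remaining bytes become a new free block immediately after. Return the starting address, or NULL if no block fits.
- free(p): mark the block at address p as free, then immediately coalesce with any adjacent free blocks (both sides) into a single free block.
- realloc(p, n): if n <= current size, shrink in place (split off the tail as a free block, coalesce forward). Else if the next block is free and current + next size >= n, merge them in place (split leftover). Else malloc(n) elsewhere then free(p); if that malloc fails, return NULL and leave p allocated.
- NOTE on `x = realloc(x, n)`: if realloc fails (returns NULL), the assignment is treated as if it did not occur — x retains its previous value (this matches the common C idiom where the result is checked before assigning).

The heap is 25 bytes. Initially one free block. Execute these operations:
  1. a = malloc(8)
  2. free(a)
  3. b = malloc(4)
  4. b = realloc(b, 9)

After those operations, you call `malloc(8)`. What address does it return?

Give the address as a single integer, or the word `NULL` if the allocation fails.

Op 1: a = malloc(8) -> a = 0; heap: [0-7 ALLOC][8-24 FREE]
Op 2: free(a) -> (freed a); heap: [0-24 FREE]
Op 3: b = malloc(4) -> b = 0; heap: [0-3 ALLOC][4-24 FREE]
Op 4: b = realloc(b, 9) -> b = 0; heap: [0-8 ALLOC][9-24 FREE]
malloc(8): first-fit scan over [0-8 ALLOC][9-24 FREE] -> 9

Answer: 9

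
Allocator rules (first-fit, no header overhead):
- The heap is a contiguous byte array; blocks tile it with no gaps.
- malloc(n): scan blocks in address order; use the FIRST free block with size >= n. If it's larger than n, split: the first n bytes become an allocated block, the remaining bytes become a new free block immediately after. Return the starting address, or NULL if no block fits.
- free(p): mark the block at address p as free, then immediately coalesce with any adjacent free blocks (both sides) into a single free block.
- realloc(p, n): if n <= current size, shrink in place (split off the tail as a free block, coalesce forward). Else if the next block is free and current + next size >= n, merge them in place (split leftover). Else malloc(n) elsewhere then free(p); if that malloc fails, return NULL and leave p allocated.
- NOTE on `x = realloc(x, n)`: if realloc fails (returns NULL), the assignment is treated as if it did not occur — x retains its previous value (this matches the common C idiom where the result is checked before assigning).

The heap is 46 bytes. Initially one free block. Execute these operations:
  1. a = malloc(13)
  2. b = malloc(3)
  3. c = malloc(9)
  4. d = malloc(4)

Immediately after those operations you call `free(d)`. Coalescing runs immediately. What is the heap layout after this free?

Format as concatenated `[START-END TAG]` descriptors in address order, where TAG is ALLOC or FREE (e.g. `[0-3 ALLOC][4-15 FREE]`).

Answer: [0-12 ALLOC][13-15 ALLOC][16-24 ALLOC][25-45 FREE]

Derivation:
Op 1: a = malloc(13) -> a = 0; heap: [0-12 ALLOC][13-45 FREE]
Op 2: b = malloc(3) -> b = 13; heap: [0-12 ALLOC][13-15 ALLOC][16-45 FREE]
Op 3: c = malloc(9) -> c = 16; heap: [0-12 ALLOC][13-15 ALLOC][16-24 ALLOC][25-45 FREE]
Op 4: d = malloc(4) -> d = 25; heap: [0-12 ALLOC][13-15 ALLOC][16-24 ALLOC][25-28 ALLOC][29-45 FREE]
free(d): d = 25 -> block [25-28 ALLOC]; mark free, coalesce with adjacent free neighbors -> [0-12 ALLOC][13-15 ALLOC][16-24 ALLOC][25-45 FREE]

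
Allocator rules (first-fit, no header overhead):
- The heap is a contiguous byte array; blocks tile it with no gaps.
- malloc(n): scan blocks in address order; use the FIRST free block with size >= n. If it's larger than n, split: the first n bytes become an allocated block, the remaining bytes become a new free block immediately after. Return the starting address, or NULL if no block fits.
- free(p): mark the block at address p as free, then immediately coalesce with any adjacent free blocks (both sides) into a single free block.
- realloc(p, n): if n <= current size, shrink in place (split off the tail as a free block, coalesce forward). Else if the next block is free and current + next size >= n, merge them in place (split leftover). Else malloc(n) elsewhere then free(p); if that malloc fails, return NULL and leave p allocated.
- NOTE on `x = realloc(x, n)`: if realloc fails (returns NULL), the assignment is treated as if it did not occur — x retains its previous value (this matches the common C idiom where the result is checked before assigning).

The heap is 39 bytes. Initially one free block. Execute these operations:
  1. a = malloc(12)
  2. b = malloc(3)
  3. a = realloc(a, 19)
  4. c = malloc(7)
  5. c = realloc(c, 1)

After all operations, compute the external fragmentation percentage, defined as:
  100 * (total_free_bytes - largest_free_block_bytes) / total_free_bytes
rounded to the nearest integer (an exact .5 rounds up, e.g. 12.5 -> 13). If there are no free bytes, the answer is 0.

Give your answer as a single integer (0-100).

Answer: 31

Derivation:
Op 1: a = malloc(12) -> a = 0; heap: [0-11 ALLOC][12-38 FREE]
Op 2: b = malloc(3) -> b = 12; heap: [0-11 ALLOC][12-14 ALLOC][15-38 FREE]
Op 3: a = realloc(a, 19) -> a = 15; heap: [0-11 FREE][12-14 ALLOC][15-33 ALLOC][34-38 FREE]
Op 4: c = malloc(7) -> c = 0; heap: [0-6 ALLOC][7-11 FREE][12-14 ALLOC][15-33 ALLOC][34-38 FREE]
Op 5: c = realloc(c, 1) -> c = 0; heap: [0-0 ALLOC][1-11 FREE][12-14 ALLOC][15-33 ALLOC][34-38 FREE]
Free blocks: [11 5] total_free=16 largest=11 -> 100*(16-11)/16 = 500/16 = 31.25 -> rounds to 31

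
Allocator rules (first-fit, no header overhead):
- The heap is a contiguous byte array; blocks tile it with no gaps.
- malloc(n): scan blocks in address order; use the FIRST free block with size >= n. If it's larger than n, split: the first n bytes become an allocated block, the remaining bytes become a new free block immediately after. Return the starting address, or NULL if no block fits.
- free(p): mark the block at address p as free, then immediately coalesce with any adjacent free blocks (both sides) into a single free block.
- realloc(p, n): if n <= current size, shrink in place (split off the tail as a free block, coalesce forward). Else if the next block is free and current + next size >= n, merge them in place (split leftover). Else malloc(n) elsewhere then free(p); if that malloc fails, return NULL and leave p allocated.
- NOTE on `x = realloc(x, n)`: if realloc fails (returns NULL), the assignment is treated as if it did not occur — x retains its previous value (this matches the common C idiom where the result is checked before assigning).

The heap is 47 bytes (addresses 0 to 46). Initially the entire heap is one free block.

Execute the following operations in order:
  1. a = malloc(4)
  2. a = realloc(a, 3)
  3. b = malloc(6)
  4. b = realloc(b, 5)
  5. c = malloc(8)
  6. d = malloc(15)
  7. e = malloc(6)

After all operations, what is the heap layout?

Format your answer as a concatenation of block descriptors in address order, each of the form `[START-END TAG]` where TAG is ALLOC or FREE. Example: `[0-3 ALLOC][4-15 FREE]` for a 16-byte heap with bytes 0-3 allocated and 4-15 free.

Op 1: a = malloc(4) -> a = 0; heap: [0-3 ALLOC][4-46 FREE]
Op 2: a = realloc(a, 3) -> a = 0; heap: [0-2 ALLOC][3-46 FREE]
Op 3: b = malloc(6) -> b = 3; heap: [0-2 ALLOC][3-8 ALLOC][9-46 FREE]
Op 4: b = realloc(b, 5) -> b = 3; heap: [0-2 ALLOC][3-7 ALLOC][8-46 FREE]
Op 5: c = malloc(8) -> c = 8; heap: [0-2 ALLOC][3-7 ALLOC][8-15 ALLOC][16-46 FREE]
Op 6: d = malloc(15) -> d = 16; heap: [0-2 ALLOC][3-7 ALLOC][8-15 ALLOC][16-30 ALLOC][31-46 FREE]
Op 7: e = malloc(6) -> e = 31; heap: [0-2 ALLOC][3-7 ALLOC][8-15 ALLOC][16-30 ALLOC][31-36 ALLOC][37-46 FREE]

Answer: [0-2 ALLOC][3-7 ALLOC][8-15 ALLOC][16-30 ALLOC][31-36 ALLOC][37-46 FREE]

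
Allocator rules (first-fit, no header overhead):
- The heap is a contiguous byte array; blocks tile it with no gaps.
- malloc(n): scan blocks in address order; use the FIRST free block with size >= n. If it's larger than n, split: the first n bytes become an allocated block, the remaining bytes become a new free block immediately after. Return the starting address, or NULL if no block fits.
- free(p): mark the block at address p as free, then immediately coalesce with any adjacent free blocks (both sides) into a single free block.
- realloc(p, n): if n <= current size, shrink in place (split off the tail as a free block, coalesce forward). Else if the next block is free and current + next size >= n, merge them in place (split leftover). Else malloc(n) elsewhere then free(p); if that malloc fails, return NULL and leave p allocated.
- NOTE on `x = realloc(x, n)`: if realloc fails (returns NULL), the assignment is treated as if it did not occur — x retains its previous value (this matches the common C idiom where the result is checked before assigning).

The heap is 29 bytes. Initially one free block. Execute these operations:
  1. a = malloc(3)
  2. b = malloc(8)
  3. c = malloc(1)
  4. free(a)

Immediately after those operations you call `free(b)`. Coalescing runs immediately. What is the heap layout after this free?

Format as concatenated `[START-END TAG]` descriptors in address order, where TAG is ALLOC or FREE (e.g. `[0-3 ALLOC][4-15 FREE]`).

Answer: [0-10 FREE][11-11 ALLOC][12-28 FREE]

Derivation:
Op 1: a = malloc(3) -> a = 0; heap: [0-2 ALLOC][3-28 FREE]
Op 2: b = malloc(8) -> b = 3; heap: [0-2 ALLOC][3-10 ALLOC][11-28 FREE]
Op 3: c = malloc(1) -> c = 11; heap: [0-2 ALLOC][3-10 ALLOC][11-11 ALLOC][12-28 FREE]
Op 4: free(a) -> (freed a); heap: [0-2 FREE][3-10 ALLOC][11-11 ALLOC][12-28 FREE]
free(b): b = 3 -> block [3-10 ALLOC]; mark free, coalesce with adjacent free neighbors -> [0-10 FREE][11-11 ALLOC][12-28 FREE]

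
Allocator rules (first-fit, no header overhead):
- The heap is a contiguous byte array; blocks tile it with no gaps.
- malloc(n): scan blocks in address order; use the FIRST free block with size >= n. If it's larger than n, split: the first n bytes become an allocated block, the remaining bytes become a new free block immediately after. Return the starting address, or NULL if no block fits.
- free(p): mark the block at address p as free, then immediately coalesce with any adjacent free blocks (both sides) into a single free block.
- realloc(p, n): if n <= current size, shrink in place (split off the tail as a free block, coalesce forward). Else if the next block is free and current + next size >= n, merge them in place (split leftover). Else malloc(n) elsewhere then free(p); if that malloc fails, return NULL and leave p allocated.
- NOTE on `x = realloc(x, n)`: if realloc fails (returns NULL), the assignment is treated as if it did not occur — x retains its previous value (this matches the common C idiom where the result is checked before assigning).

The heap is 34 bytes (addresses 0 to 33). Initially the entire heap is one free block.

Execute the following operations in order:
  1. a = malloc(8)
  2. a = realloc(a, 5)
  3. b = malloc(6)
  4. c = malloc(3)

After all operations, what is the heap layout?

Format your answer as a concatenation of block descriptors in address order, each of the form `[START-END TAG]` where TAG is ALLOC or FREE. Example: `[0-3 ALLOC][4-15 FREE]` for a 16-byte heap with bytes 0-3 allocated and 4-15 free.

Answer: [0-4 ALLOC][5-10 ALLOC][11-13 ALLOC][14-33 FREE]

Derivation:
Op 1: a = malloc(8) -> a = 0; heap: [0-7 ALLOC][8-33 FREE]
Op 2: a = realloc(a, 5) -> a = 0; heap: [0-4 ALLOC][5-33 FREE]
Op 3: b = malloc(6) -> b = 5; heap: [0-4 ALLOC][5-10 ALLOC][11-33 FREE]
Op 4: c = malloc(3) -> c = 11; heap: [0-4 ALLOC][5-10 ALLOC][11-13 ALLOC][14-33 FREE]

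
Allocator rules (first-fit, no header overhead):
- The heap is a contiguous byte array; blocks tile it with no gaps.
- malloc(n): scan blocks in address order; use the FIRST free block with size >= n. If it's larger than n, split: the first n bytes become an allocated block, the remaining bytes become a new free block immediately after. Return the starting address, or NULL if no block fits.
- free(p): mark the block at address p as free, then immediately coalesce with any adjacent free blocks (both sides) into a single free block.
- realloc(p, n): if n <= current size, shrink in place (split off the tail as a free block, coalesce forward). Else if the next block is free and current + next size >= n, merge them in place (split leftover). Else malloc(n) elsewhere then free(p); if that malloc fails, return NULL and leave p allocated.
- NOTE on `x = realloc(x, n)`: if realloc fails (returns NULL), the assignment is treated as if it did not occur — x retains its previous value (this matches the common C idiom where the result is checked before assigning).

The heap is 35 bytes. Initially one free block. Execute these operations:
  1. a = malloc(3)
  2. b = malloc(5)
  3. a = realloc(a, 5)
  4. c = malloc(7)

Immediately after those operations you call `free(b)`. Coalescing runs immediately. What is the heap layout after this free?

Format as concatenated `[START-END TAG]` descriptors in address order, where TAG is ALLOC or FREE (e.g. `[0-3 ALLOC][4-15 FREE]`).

Answer: [0-7 FREE][8-12 ALLOC][13-19 ALLOC][20-34 FREE]

Derivation:
Op 1: a = malloc(3) -> a = 0; heap: [0-2 ALLOC][3-34 FREE]
Op 2: b = malloc(5) -> b = 3; heap: [0-2 ALLOC][3-7 ALLOC][8-34 FREE]
Op 3: a = realloc(a, 5) -> a = 8; heap: [0-2 FREE][3-7 ALLOC][8-12 ALLOC][13-34 FREE]
Op 4: c = malloc(7) -> c = 13; heap: [0-2 FREE][3-7 ALLOC][8-12 ALLOC][13-19 ALLOC][20-34 FREE]
free(b): b = 3 -> block [3-7 ALLOC]; mark free, coalesce with adjacent free neighbors -> [0-7 FREE][8-12 ALLOC][13-19 ALLOC][20-34 FREE]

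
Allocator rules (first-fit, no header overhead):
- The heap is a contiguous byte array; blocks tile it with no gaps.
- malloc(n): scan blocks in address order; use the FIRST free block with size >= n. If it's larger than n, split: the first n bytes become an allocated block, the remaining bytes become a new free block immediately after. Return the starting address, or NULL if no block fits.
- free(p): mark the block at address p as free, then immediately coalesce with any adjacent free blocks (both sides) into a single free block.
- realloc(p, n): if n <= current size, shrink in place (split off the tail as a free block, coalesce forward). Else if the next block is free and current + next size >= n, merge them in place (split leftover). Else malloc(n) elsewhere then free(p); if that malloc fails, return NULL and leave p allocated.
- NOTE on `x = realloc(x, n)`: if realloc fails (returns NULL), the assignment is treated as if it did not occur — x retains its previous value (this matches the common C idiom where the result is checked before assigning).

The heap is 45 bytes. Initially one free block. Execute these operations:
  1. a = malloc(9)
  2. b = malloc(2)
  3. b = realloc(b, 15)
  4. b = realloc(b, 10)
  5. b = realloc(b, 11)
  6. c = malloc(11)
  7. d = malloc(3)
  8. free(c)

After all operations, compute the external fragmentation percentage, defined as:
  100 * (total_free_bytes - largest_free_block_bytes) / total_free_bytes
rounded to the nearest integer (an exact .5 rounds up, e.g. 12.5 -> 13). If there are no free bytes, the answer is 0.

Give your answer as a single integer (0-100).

Answer: 50

Derivation:
Op 1: a = malloc(9) -> a = 0; heap: [0-8 ALLOC][9-44 FREE]
Op 2: b = malloc(2) -> b = 9; heap: [0-8 ALLOC][9-10 ALLOC][11-44 FREE]
Op 3: b = realloc(b, 15) -> b = 9; heap: [0-8 ALLOC][9-23 ALLOC][24-44 FREE]
Op 4: b = realloc(b, 10) -> b = 9; heap: [0-8 ALLOC][9-18 ALLOC][19-44 FREE]
Op 5: b = realloc(b, 11) -> b = 9; heap: [0-8 ALLOC][9-19 ALLOC][20-44 FREE]
Op 6: c = malloc(11) -> c = 20; heap: [0-8 ALLOC][9-19 ALLOC][20-30 ALLOC][31-44 FREE]
Op 7: d = malloc(3) -> d = 31; heap: [0-8 ALLOC][9-19 ALLOC][20-30 ALLOC][31-33 ALLOC][34-44 FREE]
Op 8: free(c) -> (freed c); heap: [0-8 ALLOC][9-19 ALLOC][20-30 FREE][31-33 ALLOC][34-44 FREE]
Free blocks: [11 11] total_free=22 largest=11 -> 100*(22-11)/22 = 1100/22 = 50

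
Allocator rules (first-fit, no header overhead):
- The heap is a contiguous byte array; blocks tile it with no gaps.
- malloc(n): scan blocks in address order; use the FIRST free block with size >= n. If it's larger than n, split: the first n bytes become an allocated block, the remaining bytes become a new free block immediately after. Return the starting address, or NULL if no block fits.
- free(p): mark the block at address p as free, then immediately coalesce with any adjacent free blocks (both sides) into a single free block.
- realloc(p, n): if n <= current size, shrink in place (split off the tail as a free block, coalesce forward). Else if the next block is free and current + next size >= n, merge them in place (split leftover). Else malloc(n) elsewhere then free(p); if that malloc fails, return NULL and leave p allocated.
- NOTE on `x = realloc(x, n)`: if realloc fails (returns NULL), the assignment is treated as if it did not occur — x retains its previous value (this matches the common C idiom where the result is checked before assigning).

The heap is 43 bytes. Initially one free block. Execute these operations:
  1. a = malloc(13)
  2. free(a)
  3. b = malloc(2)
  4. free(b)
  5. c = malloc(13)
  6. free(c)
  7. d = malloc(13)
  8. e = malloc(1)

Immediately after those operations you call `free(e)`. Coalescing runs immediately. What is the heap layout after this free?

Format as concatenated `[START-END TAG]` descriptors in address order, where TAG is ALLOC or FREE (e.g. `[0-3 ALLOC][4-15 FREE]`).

Answer: [0-12 ALLOC][13-42 FREE]

Derivation:
Op 1: a = malloc(13) -> a = 0; heap: [0-12 ALLOC][13-42 FREE]
Op 2: free(a) -> (freed a); heap: [0-42 FREE]
Op 3: b = malloc(2) -> b = 0; heap: [0-1 ALLOC][2-42 FREE]
Op 4: free(b) -> (freed b); heap: [0-42 FREE]
Op 5: c = malloc(13) -> c = 0; heap: [0-12 ALLOC][13-42 FREE]
Op 6: free(c) -> (freed c); heap: [0-42 FREE]
Op 7: d = malloc(13) -> d = 0; heap: [0-12 ALLOC][13-42 FREE]
Op 8: e = malloc(1) -> e = 13; heap: [0-12 ALLOC][13-13 ALLOC][14-42 FREE]
free(e): e = 13 -> block [13-13 ALLOC]; mark free, coalesce with adjacent free neighbors -> [0-12 ALLOC][13-42 FREE]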